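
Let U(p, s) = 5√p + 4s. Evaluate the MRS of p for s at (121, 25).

MRS = 5/88

MU_p = 5/(2√p), MU_s = 4.
MRS = 5/(2√p) ÷ 4.
At (121, 25): MRS = 5/88.
So at (121, 25) the consumer would give up 5/88 units of s for one more unit of p.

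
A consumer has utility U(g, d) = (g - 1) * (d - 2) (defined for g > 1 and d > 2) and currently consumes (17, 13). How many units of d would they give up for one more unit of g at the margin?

MU_g = (d−2), MU_d = (g−1).
MRS = (d−2)/(g−1).
At (17, 13): MRS = 11/16.
The indifference curve has slope −11/16 at this bundle.

MRS = 11/16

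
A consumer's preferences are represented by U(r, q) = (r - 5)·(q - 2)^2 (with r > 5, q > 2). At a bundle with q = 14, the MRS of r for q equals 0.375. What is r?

r = 21

MU_r = (q−2)^2, MU_q = 2·(r−5)·(q−2).
MRS = (1/2)·(q−2)/(r−5).
Substitute q = 14: MRS = 6/(r − 5). Setting this equal to 0.375 gives r − 5 = 6/0.375 = 16, so r = 21.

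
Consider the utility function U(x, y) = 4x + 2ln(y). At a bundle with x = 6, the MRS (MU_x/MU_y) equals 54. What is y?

y = 27

MU_x = 4, MU_y = 2/y.
MRS = 4 ÷ (2/y).
MRS depends only on y: 2·y = 54 ⇒ y = 54/2 = 27.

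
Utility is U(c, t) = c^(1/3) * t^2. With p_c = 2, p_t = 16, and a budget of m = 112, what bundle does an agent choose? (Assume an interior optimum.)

MU_c = 1/3·c^(-2/3)·t^2 and MU_t = 2·c^(1/3)·t.
MRS = MU_c/MU_t = (1/6)·t/c.
Tangency: set MRS = p_c/p_t = 2/16 = 0.125.
So (1/6)·t/c = 0.125, i.e. t = 0.75·c.
Substitute into the budget 2·c + 16·t = 112: 14·c = 112, so c* = 8.
Then t* = 0.75·8 = 6.

c* = 8, t* = 6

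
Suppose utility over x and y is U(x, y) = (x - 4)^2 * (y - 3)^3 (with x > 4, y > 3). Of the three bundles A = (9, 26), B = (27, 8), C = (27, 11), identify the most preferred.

Evaluate utility at each bundle:
U(A) = 304175.
U(B) = 66125.
U(C) = 270848.
Highest utility is A, so A ≻ C ≻ B.

Bundle A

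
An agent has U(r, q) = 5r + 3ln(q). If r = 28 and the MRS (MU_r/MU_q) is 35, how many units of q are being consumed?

q = 21

MU_r = 5, MU_q = 3/q.
MRS = 5 ÷ (3/q).
MRS depends only on q: (5/3)·q = 35 ⇒ q = 35/(5/3) = 21.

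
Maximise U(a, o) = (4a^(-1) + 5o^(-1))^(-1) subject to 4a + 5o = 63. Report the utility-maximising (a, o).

For CES with ρ = -1, MRS = (4/5)·(o/a)^2.
Tangency: set MRS = p_a/p_o = 4/5 = 0.8.
So (o/a)^2 = 1; taking the square root, o/a = 1, i.e. o = a.
Substitute into the budget 4·a + 5·o = 63: 9·a = 63, so a* = 7 and o* = 7.

a* = 7, o* = 7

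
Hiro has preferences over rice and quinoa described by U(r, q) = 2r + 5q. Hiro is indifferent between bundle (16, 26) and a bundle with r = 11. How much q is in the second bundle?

U(16, 26) = 162.
Set U(11, q) = 162 and solve.
2·11 + 5q = 162 ⇒ 5q = 140 ⇒ q = 28.
Check: U(11, 28) = 162.

q = 28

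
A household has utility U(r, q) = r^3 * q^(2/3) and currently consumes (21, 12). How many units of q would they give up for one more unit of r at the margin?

MU_r = 3·r^2·q^(2/3) and MU_q = 2/3·r^3·q^(-1/3).
MRS = MU_r/MU_q = (4.5)·q/r.
At (21, 12): MRS = 18/7.
The indifference curve has slope −18/7 at this bundle.

MRS = 18/7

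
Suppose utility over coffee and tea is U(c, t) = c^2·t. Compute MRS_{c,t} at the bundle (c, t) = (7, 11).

MU_c = 2·c·t and MU_t = c^2.
MRS = MU_c/MU_t = (2/1)·t/c.
At (7, 11): MRS = 22/7.
The indifference curve has slope −22/7 at this bundle.

MRS = 22/7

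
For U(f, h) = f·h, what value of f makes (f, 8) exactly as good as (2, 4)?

U(2, 4) = 8.
Set U(f, 8) = 8 and solve.
With h = 8: f = 8/8 = 1.
Check: U(1, 8) = 8.

f = 1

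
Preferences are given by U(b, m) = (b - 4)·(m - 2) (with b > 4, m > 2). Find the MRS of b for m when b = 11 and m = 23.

MRS = 3

MU_b = (m−2), MU_m = (b−4).
MRS = (m−2)/(b−4).
At (11, 23): MRS = 3.
So at (11, 23) the consumer would give up 3 units of m for one more unit of b.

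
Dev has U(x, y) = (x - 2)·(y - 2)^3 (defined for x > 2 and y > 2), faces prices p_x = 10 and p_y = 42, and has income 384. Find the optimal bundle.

x* = 9, y* = 7

MU_x = (y−2)^3, MU_y = 3·(x−2)·(y−2)^2.
MRS = (1/3)·(y−2)/(x−2).
Tangency: set MRS = p_x/p_y = 10/42 = 5/21.
So (1/3)·(y − 2)/(x − 2) = 5/21, i.e. (y − 2) = (5/7)·(x − 2).
Rewrite the budget in excess-of-subsistence terms: 10·(x − 2) + 42·(y − 2) = 384 − 10·2 − 42·2 = 280.
Substituting, 40·(x − 2) = 280, so x − 2 = 7 and x* = 9.
Then y − 2 = (5/7)·7 = 5, so y* = 7.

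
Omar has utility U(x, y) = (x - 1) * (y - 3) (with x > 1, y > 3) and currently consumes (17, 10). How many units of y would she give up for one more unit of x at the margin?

MU_x = (y−3), MU_y = (x−1).
MRS = (y−3)/(x−1).
At (17, 10): MRS = 7/16.
So at (17, 10) the consumer would give up 7/16 units of y for one more unit of x.

MRS = 7/16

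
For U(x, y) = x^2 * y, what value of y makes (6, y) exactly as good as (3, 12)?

y = 3

U(3, 12) = 108.
Set U(6, y) = 108 and solve.
With x = 6: 6^2 = 36, so y = 108/36 = 3.
Check: U(6, 3) = 108.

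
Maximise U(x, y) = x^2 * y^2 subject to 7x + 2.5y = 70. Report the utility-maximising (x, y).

x* = 5, y* = 14

MU_x = 2·x·y^2 and MU_y = 2·x^2·y.
MRS = MU_x/MU_y = y/x.
Tangency: set MRS = p_x/p_y = 7/2.5 = 2.8.
So y/x = 2.8, i.e. y = 2.8·x.
Substitute into the budget 7·x + 2.5·y = 70: 14·x = 70, so x* = 5.
Then y* = 2.8·5 = 14.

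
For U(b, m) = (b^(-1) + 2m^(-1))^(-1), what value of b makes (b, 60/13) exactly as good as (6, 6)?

b = 15

U depends on (b, m) only through S = b^(-1) + 2m^(-1), so equal utility means equal S. At (6, 6): S = 0.5.
With m = 60/13: 2·(60/13)^(-1) = 13/30, so b^(-1) = 0.5 − 13/30 = 1/15.
Hence b = 1/(1/15) = 15.
Check: U(15, 60/13) = 2.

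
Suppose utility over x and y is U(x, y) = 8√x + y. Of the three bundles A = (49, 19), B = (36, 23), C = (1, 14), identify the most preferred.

Evaluate utility at each bundle:
U(A) = 75.000.
U(B) = 71.000.
U(C) = 22.000.
Highest utility is A, so A ≻ B ≻ C.

Bundle A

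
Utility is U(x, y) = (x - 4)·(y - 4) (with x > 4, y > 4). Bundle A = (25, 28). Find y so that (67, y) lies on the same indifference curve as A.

U(25, 28) = 504.
Set U(67, y) = 504 and solve.
With x = 67: (67 − 4) = 63, so (y − 4) = 504/63 = 8.
So y = 4 + 8 = 12.
Check: U(67, 12) = 504.

y = 12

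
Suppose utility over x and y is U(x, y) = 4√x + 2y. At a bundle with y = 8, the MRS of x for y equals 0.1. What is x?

x = 100

MU_x = 4/(2√x), MU_y = 2.
MRS = 4/(2√x) ÷ 2.
MRS depends only on x: 1/√x = 0.1 ⇒ √x = 1/0.1 = 10 ⇒ x = 100.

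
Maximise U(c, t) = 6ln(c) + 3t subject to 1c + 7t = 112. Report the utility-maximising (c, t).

c* = 14, t* = 14

MU_c = 6/c, MU_t = 3.
MRS = 6/c ÷ 3.
Tangency: set MRS = p_c/p_t = 1/7.
MRS depends only on c: 2/c = 1/7 ⇒ c* = 2/(1/7) = 14.
From the budget, 7·t = 112 − 1·14 = 98, so t* = 14.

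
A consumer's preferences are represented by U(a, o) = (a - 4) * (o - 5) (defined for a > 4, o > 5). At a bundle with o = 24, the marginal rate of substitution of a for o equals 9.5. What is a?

MU_a = (o−5), MU_o = (a−4).
MRS = (o−5)/(a−4).
Substitute o = 24: MRS = 19/(a − 4). Setting this equal to 9.5 gives a − 4 = 19/9.5 = 2, so a = 6.

a = 6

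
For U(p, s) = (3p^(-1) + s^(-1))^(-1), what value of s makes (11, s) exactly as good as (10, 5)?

U depends on (p, s) only through S = 3p^(-1) + s^(-1), so equal utility means equal S. At (10, 5): S = 0.5.
With p = 11: 3·11^(-1) = 3/11, so s^(-1) = 0.5 − 3/11 = 5/22.
Hence s = 1/(5/22) = 4.4.
Check: U(11, 4.4) = 2.

s = 4.4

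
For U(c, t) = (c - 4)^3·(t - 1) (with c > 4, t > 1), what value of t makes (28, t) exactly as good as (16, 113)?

U(16, 113) = 193536.
Set U(28, t) = 193536 and solve.
With c = 28: (28 − 4)^3 = 13824, so (t − 1) = 193536/13824 = 14.
So t = 1 + 14 = 15.
Check: U(28, 15) = 193536.

t = 15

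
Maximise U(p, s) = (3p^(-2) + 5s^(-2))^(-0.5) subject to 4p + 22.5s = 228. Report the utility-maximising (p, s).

p* = 12, s* = 8

For CES with ρ = -2, MRS = (3/5)·(s/p)^3.
Tangency: set MRS = p_p/p_s = 4/22.5 = 8/45.
So (s/p)^3 = 8/27; taking the cube root, s/p = 2/3, i.e. s = (2/3)·p.
Substitute into the budget 4·p + 22.5·s = 228: 19·p = 228, so p* = 12 and s* = (2/3)·12 = 8.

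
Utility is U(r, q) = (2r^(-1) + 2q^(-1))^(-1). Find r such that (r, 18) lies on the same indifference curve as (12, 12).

U depends on (r, q) only through S = 2r^(-1) + 2q^(-1), so equal utility means equal S. At (12, 12): S = 1/3.
With q = 18: 2·18^(-1) = 1/9, so 2r^(-1) = 1/3 − 1/9 = 2/9, i.e. r^(-1) = 1/9.
Hence r = 1/(1/9) = 9.
Check: U(9, 18) = 3.

r = 9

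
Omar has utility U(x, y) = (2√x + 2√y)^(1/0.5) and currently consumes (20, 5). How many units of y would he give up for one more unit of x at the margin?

For CES with ρ = 0.5, MRS = √(y/x).
At (20, 5): MRS = 0.5.
So at (20, 5) the consumer would give up 0.5 units of y for one more unit of x.

MRS = 0.5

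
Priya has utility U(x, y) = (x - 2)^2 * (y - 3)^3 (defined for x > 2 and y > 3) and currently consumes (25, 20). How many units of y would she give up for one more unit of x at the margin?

MU_x = 2·(x−2)·(y−3)^3, MU_y = 3·(x−2)^2·(y−3)^2.
MRS = (2/3)·(y−3)/(x−2).
At (25, 20): MRS = 34/69.
The indifference curve has slope −34/69 at this bundle.

MRS = 34/69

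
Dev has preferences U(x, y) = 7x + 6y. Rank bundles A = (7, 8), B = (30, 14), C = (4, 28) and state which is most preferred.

Bundle B

Evaluate utility at each bundle:
U(A) = 97.
U(B) = 294.
U(C) = 196.
Highest utility is B, so B ≻ C ≻ A.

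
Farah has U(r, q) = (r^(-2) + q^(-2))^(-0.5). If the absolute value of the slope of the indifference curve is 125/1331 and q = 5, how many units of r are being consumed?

For CES with ρ = -2, MRS = (q/r)^3.
Setting (5/r)^3 = 125/1331 gives 5/r = 5/11 and r = 11.

r = 11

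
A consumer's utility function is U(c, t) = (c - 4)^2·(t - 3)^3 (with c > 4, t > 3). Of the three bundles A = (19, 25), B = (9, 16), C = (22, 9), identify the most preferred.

Evaluate utility at each bundle:
U(A) = 2395800.
U(B) = 54925.
U(C) = 69984.
Highest utility is A, so A ≻ C ≻ B.

Bundle A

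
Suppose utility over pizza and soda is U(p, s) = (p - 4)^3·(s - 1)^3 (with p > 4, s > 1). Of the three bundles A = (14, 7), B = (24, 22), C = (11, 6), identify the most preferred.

Bundle B

Evaluate utility at each bundle:
U(A) = 216000.
U(B) = 74088000.
U(C) = 42875.
Highest utility is B, so B ≻ A ≻ C.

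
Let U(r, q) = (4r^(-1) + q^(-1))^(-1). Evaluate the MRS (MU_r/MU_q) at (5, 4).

MRS = 64/25

For CES with ρ = -1, MRS = (4/1)·(q/r)^2.
At (5, 4): MRS = 64/25.
The indifference curve has slope −64/25 at this bundle.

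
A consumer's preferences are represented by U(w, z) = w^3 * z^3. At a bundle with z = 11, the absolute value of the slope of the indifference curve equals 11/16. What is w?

MU_w = 3·w^2·z^3 and MU_z = 3·w^3·z^2.
MRS = MU_w/MU_z = z/w.
Substitute z = 11: MRS = 11/w. Setting 11/w = 11/16 gives w = 11/(11/16) = 16.

w = 16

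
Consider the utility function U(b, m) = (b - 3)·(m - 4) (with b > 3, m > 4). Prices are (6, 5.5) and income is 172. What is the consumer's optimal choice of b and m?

b* = 14, m* = 16

MU_b = (m−4), MU_m = (b−3).
MRS = (m−4)/(b−3).
Tangency: set MRS = p_b/p_m = 6/5.5 = 12/11.
So (m − 4)/(b − 3) = 12/11, i.e. (m − 4) = (12/11)·(b − 3).
Rewrite the budget in excess-of-subsistence terms: 6·(b − 3) + 5.5·(m − 4) = 172 − 6·3 − 5.5·4 = 132.
Substituting, 12·(b − 3) = 132, so b − 3 = 11 and b* = 14.
Then m − 4 = (12/11)·11 = 12, so m* = 16.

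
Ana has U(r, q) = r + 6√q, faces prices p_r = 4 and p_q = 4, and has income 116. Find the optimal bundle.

r* = 20, q* = 9

MU_r = 1, MU_q = 6/(2√q).
MRS = 1 ÷ (6/(2√q)).
Tangency: set MRS = p_r/p_q = 4/4 = 1.
MRS depends only on q: (1/3)·√q = 1 ⇒ √q = 1/(1/3) = 3 ⇒ q* = 9.
From the budget, 4·r = 116 − 4·9 = 80, so r* = 20.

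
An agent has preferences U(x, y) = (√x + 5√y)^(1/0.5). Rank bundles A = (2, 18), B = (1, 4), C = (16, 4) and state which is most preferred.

Bundle A

Evaluate utility at each bundle:
U(A) = 512.000.
U(B) = 121.000.
U(C) = 196.000.
Highest utility is A, so A ≻ C ≻ B.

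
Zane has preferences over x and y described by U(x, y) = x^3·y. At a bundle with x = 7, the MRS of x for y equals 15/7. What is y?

MU_x = 3·x^2·y and MU_y = x^3.
MRS = MU_x/MU_y = (3/1)·y/x.
Substitute x = 7: MRS = y/(7/3). Setting y/(7/3) = 15/7 gives y = (15/7)·(7/3) = 5.

y = 5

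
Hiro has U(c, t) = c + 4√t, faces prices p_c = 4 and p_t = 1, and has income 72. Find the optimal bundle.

c* = 2, t* = 64

MU_c = 1, MU_t = 4/(2√t).
MRS = 1 ÷ (4/(2√t)).
Tangency: set MRS = p_c/p_t = 4/1 = 4.
MRS depends only on t: 0.5·√t = 4 ⇒ √t = 4/0.5 = 8 ⇒ t* = 64.
From the budget, 4·c = 72 − 1·64 = 8, so c* = 2.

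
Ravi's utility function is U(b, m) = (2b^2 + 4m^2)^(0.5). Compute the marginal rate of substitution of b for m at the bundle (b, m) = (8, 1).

MRS = 4

For CES with ρ = 2, MRS = (2/4)·(m/b)^(-1).
At (8, 1): MRS = 4.
The indifference curve has slope −4 at this bundle.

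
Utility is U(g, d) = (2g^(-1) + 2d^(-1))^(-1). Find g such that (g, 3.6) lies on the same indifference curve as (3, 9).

U depends on (g, d) only through S = 2g^(-1) + 2d^(-1), so equal utility means equal S. At (3, 9): S = 8/9.
With d = 3.6: 2·3.6^(-1) = 5/9, so 2g^(-1) = 8/9 − 5/9 = 1/3, i.e. g^(-1) = 1/6.
Hence g = 1/(1/6) = 6.
Check: U(6, 3.6) = 1.125.

g = 6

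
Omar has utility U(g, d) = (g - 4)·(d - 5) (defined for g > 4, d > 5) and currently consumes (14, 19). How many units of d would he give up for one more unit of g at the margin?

MRS = 1.4

MU_g = (d−5), MU_d = (g−4).
MRS = (d−5)/(g−4).
At (14, 19): MRS = 1.4.
That is, one extra unit of g is worth 1.4 units of d at the margin.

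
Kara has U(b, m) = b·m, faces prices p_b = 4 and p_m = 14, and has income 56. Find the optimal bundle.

b* = 7, m* = 2

MU_b = m and MU_m = b.
MRS = MU_b/MU_m = m/b.
Tangency: set MRS = p_b/p_m = 4/14 = 2/7.
So m/b = 2/7, i.e. m = (2/7)·b.
Substitute into the budget 4·b + 14·m = 56: 8·b = 56, so b* = 7.
Then m* = (2/7)·7 = 2.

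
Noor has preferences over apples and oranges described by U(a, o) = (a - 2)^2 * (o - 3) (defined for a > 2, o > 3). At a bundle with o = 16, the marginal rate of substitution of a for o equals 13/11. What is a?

MU_a = 2·(a−2)·(o−3), MU_o = (a−2)^2.
MRS = (2/1)·(o−3)/(a−2).
Substitute o = 16: MRS = 26/(a − 2). Setting this equal to 13/11 gives a − 2 = 26/(13/11) = 22, so a = 24.

a = 24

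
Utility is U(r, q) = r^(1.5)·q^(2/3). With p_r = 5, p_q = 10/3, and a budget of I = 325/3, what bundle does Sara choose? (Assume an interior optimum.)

MU_r = 1.5·√r·q^(2/3) and MU_q = 2/3·r^(1.5)·q^(-1/3).
MRS = MU_r/MU_q = (2.25)·q/r.
Tangency: set MRS = p_r/p_q = 5/(10/3) = 1.5.
So (2.25)·q/r = 1.5, i.e. q = (2/3)·r.
Substitute into the budget 5·r + (10/3)·q = 325/3: (65/9)·r = 325/3, so r* = 15.
Then q* = (2/3)·15 = 10.

r* = 15, q* = 10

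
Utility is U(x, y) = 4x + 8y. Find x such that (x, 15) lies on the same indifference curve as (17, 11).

U(17, 11) = 156.
Set U(x, 15) = 156 and solve.
4x + 8·15 = 156 ⇒ 4x = 36 ⇒ x = 9.
Check: U(9, 15) = 156.

x = 9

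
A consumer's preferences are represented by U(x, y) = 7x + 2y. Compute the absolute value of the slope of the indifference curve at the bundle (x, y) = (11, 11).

MU_x = 7, MU_y = 2, so MRS = 7/2 = 3.5 at every bundle.
At (11, 11): MRS = 3.5.
That is, one extra unit of x is worth 3.5 units of y at the margin.

MRS = 3.5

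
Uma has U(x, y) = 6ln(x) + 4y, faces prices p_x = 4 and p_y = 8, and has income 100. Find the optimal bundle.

MU_x = 6/x, MU_y = 4.
MRS = 6/x ÷ 4.
Tangency: set MRS = p_x/p_y = 4/8 = 0.5.
MRS depends only on x: 1.5/x = 0.5 ⇒ x* = 1.5/0.5 = 3.
From the budget, 8·y = 100 − 4·3 = 88, so y* = 11.

x* = 3, y* = 11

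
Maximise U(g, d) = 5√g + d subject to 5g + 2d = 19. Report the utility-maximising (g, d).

MU_g = 5/(2√g), MU_d = 1.
MRS = 5/(2√g) ÷ 1.
Tangency: set MRS = p_g/p_d = 5/2 = 2.5.
MRS depends only on g: 2.5/√g = 2.5 ⇒ √g = 2.5/2.5 = 1 ⇒ g* = 1.
From the budget, 2·d = 19 − 5·1 = 14, so d* = 7.

g* = 1, d* = 7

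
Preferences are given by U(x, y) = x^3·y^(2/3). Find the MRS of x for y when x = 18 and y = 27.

MRS = 6.75

MU_x = 3·x^2·y^(2/3) and MU_y = 2/3·x^3·y^(-1/3).
MRS = MU_x/MU_y = (4.5)·y/x.
At (18, 27): MRS = 6.75.
That is, one extra unit of x is worth 6.75 units of y at the margin.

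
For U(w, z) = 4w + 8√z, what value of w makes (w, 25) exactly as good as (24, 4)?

U(24, 4) = 112.
Set U(w, 25) = 112 and solve.
With z = 25: √25 = 5, so 4w = 112 − 8·5 = 72 and w = 18.
Check: U(18, 25) = 112.

w = 18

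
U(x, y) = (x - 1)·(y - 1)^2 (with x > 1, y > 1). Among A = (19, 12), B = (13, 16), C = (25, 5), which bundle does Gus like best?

Evaluate utility at each bundle:
U(A) = 2178.
U(B) = 2700.
U(C) = 384.
Highest utility is B, so B ≻ A ≻ C.

Bundle B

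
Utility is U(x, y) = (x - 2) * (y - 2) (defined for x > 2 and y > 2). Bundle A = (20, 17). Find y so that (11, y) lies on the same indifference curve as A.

U(20, 17) = 270.
Set U(11, y) = 270 and solve.
With x = 11: (11 − 2) = 9, so (y − 2) = 270/9 = 30.
So y = 2 + 30 = 32.
Check: U(11, 32) = 270.

y = 32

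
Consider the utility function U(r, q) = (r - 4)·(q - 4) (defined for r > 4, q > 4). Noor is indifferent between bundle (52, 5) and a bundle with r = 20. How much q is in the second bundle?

q = 7

U(52, 5) = 48.
Set U(20, q) = 48 and solve.
With r = 20: (20 − 4) = 16, so (q − 4) = 48/16 = 3.
So q = 4 + 3 = 7.
Check: U(20, 7) = 48.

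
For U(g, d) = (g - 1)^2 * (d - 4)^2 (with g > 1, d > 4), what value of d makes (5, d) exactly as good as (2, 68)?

d = 20

U(2, 68) = 4096.
Set U(5, d) = 4096 and solve.
With g = 5: (5 − 1)^2 = 16, so (d − 4)^2 = 4096/16 = 256.
Taking the square root (with d > 4): d − 4 = 16, so d = 20.
Check: U(5, 20) = 4096.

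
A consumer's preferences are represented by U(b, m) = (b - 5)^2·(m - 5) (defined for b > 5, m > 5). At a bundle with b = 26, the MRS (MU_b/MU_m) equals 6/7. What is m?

MU_b = 2·(b−5)·(m−5), MU_m = (b−5)^2.
MRS = (2/1)·(m−5)/(b−5).
Substitute b = 26: MRS = (m − 5)/10.5. Setting this equal to 6/7 gives m − 5 = (6/7)·10.5 = 9, so m = 14.

m = 14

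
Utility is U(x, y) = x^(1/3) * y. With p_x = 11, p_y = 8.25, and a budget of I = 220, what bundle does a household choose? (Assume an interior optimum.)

MU_x = 1/3·x^(-2/3)·y and MU_y = x^(1/3).
MRS = MU_x/MU_y = (1/3)·y/x.
Tangency: set MRS = p_x/p_y = 11/8.25 = 4/3.
So (1/3)·y/x = 4/3, i.e. y = 4·x.
Substitute into the budget 11·x + 8.25·y = 220: 44·x = 220, so x* = 5.
Then y* = 4·5 = 20.

x* = 5, y* = 20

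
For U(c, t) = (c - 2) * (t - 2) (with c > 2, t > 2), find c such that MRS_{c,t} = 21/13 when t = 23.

c = 15

MU_c = (t−2), MU_t = (c−2).
MRS = (t−2)/(c−2).
Substitute t = 23: MRS = 21/(c − 2). Setting this equal to 21/13 gives c − 2 = 21/(21/13) = 13, so c = 15.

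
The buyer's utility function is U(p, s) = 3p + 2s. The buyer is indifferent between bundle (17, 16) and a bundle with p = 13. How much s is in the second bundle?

U(17, 16) = 83.
Set U(13, s) = 83 and solve.
3·13 + 2s = 83 ⇒ 2s = 44 ⇒ s = 22.
Check: U(13, 22) = 83.

s = 22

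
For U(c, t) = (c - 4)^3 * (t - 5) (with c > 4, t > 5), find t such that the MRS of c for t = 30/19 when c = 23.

t = 15

MU_c = 3·(c−4)^2·(t−5), MU_t = (c−4)^3.
MRS = (3/1)·(t−5)/(c−4).
Substitute c = 23: MRS = (t − 5)/(19/3). Setting this equal to 30/19 gives t − 5 = (30/19)·(19/3) = 10, so t = 15.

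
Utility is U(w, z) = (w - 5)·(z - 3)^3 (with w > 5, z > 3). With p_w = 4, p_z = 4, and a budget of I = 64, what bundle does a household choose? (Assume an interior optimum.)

w* = 7, z* = 9

MU_w = (z−3)^3, MU_z = 3·(w−5)·(z−3)^2.
MRS = (1/3)·(z−3)/(w−5).
Tangency: set MRS = p_w/p_z = 4/4 = 1.
So (1/3)·(z − 3)/(w − 5) = 1, i.e. (z − 3) = 3·(w − 5).
Rewrite the budget in excess-of-subsistence terms: 4·(w − 5) + 4·(z − 3) = 64 − 4·5 − 4·3 = 32.
Substituting, 16·(w − 5) = 32, so w − 5 = 2 and w* = 7.
Then z − 3 = 3·2 = 6, so z* = 9.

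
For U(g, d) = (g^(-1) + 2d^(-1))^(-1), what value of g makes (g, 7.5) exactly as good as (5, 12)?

g = 10

U depends on (g, d) only through S = g^(-1) + 2d^(-1), so equal utility means equal S. At (5, 12): S = 11/30.
With d = 7.5: 2·7.5^(-1) = 4/15, so g^(-1) = 11/30 − 4/15 = 0.1.
Hence g = 1/0.1 = 10.
Check: U(10, 7.5) = 2.7273.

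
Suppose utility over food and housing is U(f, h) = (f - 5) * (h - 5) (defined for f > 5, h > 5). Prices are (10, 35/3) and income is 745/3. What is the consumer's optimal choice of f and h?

f* = 12, h* = 11

MU_f = (h−5), MU_h = (f−5).
MRS = (h−5)/(f−5).
Tangency: set MRS = p_f/p_h = 10/(35/3) = 6/7.
So (h − 5)/(f − 5) = 6/7, i.e. (h − 5) = (6/7)·(f − 5).
Rewrite the budget in excess-of-subsistence terms: 10·(f − 5) + (35/3)·(h − 5) = 745/3 − 10·5 − (35/3)·5 = 140.
Substituting, 20·(f − 5) = 140, so f − 5 = 7 and f* = 12.
Then h − 5 = (6/7)·7 = 6, so h* = 11.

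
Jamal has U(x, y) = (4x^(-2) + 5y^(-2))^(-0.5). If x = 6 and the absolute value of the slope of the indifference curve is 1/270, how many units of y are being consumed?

For CES with ρ = -2, MRS = (4/5)·(y/x)^3.
Setting (4/5)·(y/6)^3 = 1/270 gives (y/6)^3 = 1/216, so y/6 = 1/6 and y = 1.

y = 1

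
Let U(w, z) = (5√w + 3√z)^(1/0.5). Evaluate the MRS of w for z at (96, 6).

For CES with ρ = 0.5, MRS = (5/3)·√(z/w).
At (96, 6): MRS = 5/12.
That is, one extra unit of w is worth 5/12 units of z at the margin.

MRS = 5/12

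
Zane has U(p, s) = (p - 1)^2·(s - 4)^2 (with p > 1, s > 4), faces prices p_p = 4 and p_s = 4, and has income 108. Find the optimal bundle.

MU_p = 2·(p−1)·(s−4)^2, MU_s = 2·(p−1)^2·(s−4).
MRS = (s−4)/(p−1).
Tangency: set MRS = p_p/p_s = 4/4 = 1.
So (s − 4)/(p − 1) = 1, i.e. (s − 4) = (p − 1).
Rewrite the budget in excess-of-subsistence terms: 4·(p − 1) + 4·(s − 4) = 108 − 4·1 − 4·4 = 88.
Substituting, 8·(p − 1) = 88, so p − 1 = 11 and p* = 12.
Then s − 4 = 11, so s* = 15.

p* = 12, s* = 15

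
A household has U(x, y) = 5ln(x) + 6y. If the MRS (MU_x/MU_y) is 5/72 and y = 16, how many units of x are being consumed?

MU_x = 5/x, MU_y = 6.
MRS = 5/x ÷ 6.
MRS depends only on x: (5/6)/x = 5/72 ⇒ x = (5/6)/(5/72) = 12.

x = 12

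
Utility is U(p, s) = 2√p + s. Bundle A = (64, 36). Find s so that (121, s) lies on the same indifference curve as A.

s = 30

U(64, 36) = 52.
Set U(121, s) = 52 and solve.
With p = 121: √121 = 11, so s = 52 − 2·11 = 30.
Check: U(121, 30) = 52.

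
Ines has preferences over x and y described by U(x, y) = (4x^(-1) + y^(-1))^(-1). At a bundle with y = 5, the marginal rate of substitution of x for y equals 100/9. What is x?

For CES with ρ = -1, MRS = (4/1)·(y/x)^2.
Setting (4/1)·(5/x)^2 = 100/9 gives (5/x)^2 = 25/9, so 5/x = 5/3 and x = 3.

x = 3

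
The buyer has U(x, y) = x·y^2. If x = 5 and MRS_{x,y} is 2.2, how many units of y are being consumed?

MU_x = y^2 and MU_y = 2·x·y.
MRS = MU_x/MU_y = (1/2)·y/x.
Substitute x = 5: MRS = y/10. Setting y/10 = 2.2 gives y = 2.2·10 = 22.

y = 22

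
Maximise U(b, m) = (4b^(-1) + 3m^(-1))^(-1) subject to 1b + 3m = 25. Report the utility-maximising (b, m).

For CES with ρ = -1, MRS = (4/3)·(m/b)^2.
Tangency: set MRS = p_b/p_m = 1/3.
So (m/b)^2 = 0.25; taking the square root, m/b = 0.5, i.e. m = 0.5·b.
Substitute into the budget 1·b + 3·m = 25: 2.5·b = 25, so b* = 10 and m* = 0.5·10 = 5.

b* = 10, m* = 5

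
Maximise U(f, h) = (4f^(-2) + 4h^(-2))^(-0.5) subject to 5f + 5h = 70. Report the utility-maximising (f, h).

For CES with ρ = -2, MRS = (h/f)^3.
Tangency: set MRS = p_f/p_h = 5/5 = 1.
So (h/f)^3 = 1; taking the cube root, h/f = 1, i.e. h = f.
Substitute into the budget 5·f + 5·h = 70: 10·f = 70, so f* = 7 and h* = 7.

f* = 7, h* = 7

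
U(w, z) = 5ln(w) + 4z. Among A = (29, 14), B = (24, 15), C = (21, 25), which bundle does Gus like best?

Bundle C

Evaluate utility at each bundle:
U(A) = 72.836.
U(B) = 75.890.
U(C) = 115.223.
Highest utility is C, so C ≻ B ≻ A.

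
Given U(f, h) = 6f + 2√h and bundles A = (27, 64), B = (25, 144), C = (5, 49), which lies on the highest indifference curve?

Bundle A

Evaluate utility at each bundle:
U(A) = 178.000.
U(B) = 174.000.
U(C) = 44.000.
Highest utility is A, so A ≻ B ≻ C.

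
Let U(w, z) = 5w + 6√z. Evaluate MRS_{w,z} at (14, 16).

MRS = 20/3

MU_w = 5, MU_z = 6/(2√z).
MRS = 5 ÷ (6/(2√z)).
At (14, 16): MRS = 20/3.
So at (14, 16) the consumer would give up 20/3 units of z for one more unit of w.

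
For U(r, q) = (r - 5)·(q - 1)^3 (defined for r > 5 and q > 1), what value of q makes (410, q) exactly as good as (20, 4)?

q = 2

U(20, 4) = 405.
Set U(410, q) = 405 and solve.
With r = 410: (410 − 5) = 405, so (q − 1)^3 = 405/405 = 1.
Taking the cube root (with q > 1): q − 1 = 1, so q = 2.
Check: U(410, 2) = 405.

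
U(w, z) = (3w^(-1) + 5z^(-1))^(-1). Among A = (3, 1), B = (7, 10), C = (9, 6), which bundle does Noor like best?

Bundle B

Evaluate utility at each bundle:
U(A) = 0.167.
U(B) = 1.077.
U(C) = 0.857.
Highest utility is B, so B ≻ C ≻ A.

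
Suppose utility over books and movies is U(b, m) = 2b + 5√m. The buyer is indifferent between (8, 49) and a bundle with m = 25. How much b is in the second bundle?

b = 13

U(8, 49) = 51.
Set U(b, 25) = 51 and solve.
With m = 25: √25 = 5, so 2b = 51 − 5·5 = 26 and b = 13.
Check: U(13, 25) = 51.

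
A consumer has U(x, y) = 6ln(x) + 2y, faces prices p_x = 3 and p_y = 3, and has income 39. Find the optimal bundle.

MU_x = 6/x, MU_y = 2.
MRS = 6/x ÷ 2.
Tangency: set MRS = p_x/p_y = 3/3 = 1.
MRS depends only on x: 3/x = 1 ⇒ x* = 3/1 = 3.
From the budget, 3·y = 39 − 3·3 = 30, so y* = 10.

x* = 3, y* = 10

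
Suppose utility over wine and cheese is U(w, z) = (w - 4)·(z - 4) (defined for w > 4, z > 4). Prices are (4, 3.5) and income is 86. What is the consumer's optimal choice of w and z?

w* = 11, z* = 12

MU_w = (z−4), MU_z = (w−4).
MRS = (z−4)/(w−4).
Tangency: set MRS = p_w/p_z = 4/3.5 = 8/7.
So (z − 4)/(w − 4) = 8/7, i.e. (z − 4) = (8/7)·(w − 4).
Rewrite the budget in excess-of-subsistence terms: 4·(w − 4) + 3.5·(z − 4) = 86 − 4·4 − 3.5·4 = 56.
Substituting, 8·(w − 4) = 56, so w − 4 = 7 and w* = 11.
Then z − 4 = (8/7)·7 = 8, so z* = 12.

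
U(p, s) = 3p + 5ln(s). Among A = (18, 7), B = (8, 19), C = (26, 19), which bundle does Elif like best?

Evaluate utility at each bundle:
U(A) = 63.730.
U(B) = 38.722.
U(C) = 92.722.
Highest utility is C, so C ≻ A ≻ B.

Bundle C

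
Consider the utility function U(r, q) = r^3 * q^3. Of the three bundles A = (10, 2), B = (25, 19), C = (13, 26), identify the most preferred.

Evaluate utility at each bundle:
U(A) = 8000.
U(B) = 107171875.
U(C) = 38614472.
Highest utility is B, so B ≻ C ≻ A.

Bundle B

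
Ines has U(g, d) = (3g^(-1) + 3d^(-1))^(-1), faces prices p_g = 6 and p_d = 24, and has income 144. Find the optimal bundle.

g* = 8, d* = 4

For CES with ρ = -1, MRS = (d/g)^2.
Tangency: set MRS = p_g/p_d = 6/24 = 0.25.
So (d/g)^2 = 0.25; taking the square root, d/g = 0.5, i.e. d = 0.5·g.
Substitute into the budget 6·g + 24·d = 144: 18·g = 144, so g* = 8 and d* = 0.5·8 = 4.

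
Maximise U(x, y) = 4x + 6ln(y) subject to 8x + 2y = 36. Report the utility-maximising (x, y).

MU_x = 4, MU_y = 6/y.
MRS = 4 ÷ (6/y).
Tangency: set MRS = p_x/p_y = 8/2 = 4.
MRS depends only on y: (2/3)·y = 4 ⇒ y* = 4/(2/3) = 6.
From the budget, 8·x = 36 − 2·6 = 24, so x* = 3.

x* = 3, y* = 6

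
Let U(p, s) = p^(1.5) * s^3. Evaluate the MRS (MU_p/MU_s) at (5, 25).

MRS = 2.5

MU_p = 1.5·√p·s^3 and MU_s = 3·p^(1.5)·s^2.
MRS = MU_p/MU_s = (0.5)·s/p.
At (5, 25): MRS = 2.5.
So at (5, 25) the consumer would give up 2.5 units of s for one more unit of p.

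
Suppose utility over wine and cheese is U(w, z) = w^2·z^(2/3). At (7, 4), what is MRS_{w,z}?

MRS = 12/7

MU_w = 2·w·z^(2/3) and MU_z = 2/3·w^2·z^(-1/3).
MRS = MU_w/MU_z = (3)·z/w.
At (7, 4): MRS = 12/7.
So at (7, 4) the consumer would give up 12/7 units of z for one more unit of w.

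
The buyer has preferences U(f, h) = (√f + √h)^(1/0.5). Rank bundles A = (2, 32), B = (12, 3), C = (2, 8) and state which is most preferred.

Evaluate utility at each bundle:
U(A) = 50.000.
U(B) = 27.000.
U(C) = 18.000.
Highest utility is A, so A ≻ B ≻ C.

Bundle A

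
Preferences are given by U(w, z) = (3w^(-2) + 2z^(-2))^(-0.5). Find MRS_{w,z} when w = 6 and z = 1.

For CES with ρ = -2, MRS = (3/2)·(z/w)^3.
At (6, 1): MRS = 1/144.
So at (6, 1) the consumer would give up 1/144 units of z for one more unit of w.

MRS = 1/144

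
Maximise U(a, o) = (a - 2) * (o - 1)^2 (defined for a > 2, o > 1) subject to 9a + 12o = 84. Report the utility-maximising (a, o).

a* = 4, o* = 4

MU_a = (o−1)^2, MU_o = 2·(a−2)·(o−1).
MRS = (1/2)·(o−1)/(a−2).
Tangency: set MRS = p_a/p_o = 9/12 = 0.75.
So (1/2)·(o − 1)/(a − 2) = 0.75, i.e. (o − 1) = 1.5·(a − 2).
Rewrite the budget in excess-of-subsistence terms: 9·(a − 2) + 12·(o − 1) = 84 − 9·2 − 12·1 = 54.
Substituting, 27·(a − 2) = 54, so a − 2 = 2 and a* = 4.
Then o − 1 = 1.5·2 = 3, so o* = 4.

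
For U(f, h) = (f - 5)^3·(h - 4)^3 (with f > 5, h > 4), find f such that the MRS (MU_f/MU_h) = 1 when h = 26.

MU_f = 3·(f−5)^2·(h−4)^3, MU_h = 3·(f−5)^3·(h−4)^2.
MRS = (h−4)/(f−5).
Substitute h = 26: MRS = 22/(f − 5). Setting this equal to 1 gives f − 5 = 22/1 = 22, so f = 27.

f = 27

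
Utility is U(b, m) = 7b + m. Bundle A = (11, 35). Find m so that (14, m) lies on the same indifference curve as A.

U(11, 35) = 112.
Set U(14, m) = 112 and solve.
7·14 + m = 112 ⇒ m = 14 ⇒ m = 14.
Check: U(14, 14) = 112.

m = 14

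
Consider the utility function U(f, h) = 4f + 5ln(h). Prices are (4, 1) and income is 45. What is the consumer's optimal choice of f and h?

MU_f = 4, MU_h = 5/h.
MRS = 4 ÷ (5/h).
Tangency: set MRS = p_f/p_h = 4/1 = 4.
MRS depends only on h: 0.8·h = 4 ⇒ h* = 4/0.8 = 5.
From the budget, 4·f = 45 − 1·5 = 40, so f* = 10.

f* = 10, h* = 5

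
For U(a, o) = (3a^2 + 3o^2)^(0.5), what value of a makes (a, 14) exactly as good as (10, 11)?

U depends on (a, o) only through S = 3a^2 + 3o^2, so equal utility means equal S. At (10, 11): S = 663.
With o = 14: 3·14^2 = 588, so 3a^2 = 663 − 588 = 75, i.e. a^2 = 25.
Hence a = √25 = 5.
Check: U(5, 14) = 25.7488.

a = 5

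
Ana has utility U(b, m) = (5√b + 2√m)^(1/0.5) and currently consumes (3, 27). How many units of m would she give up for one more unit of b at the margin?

MRS = 7.5

For CES with ρ = 0.5, MRS = (5/2)·√(m/b).
At (3, 27): MRS = 7.5.
The indifference curve has slope −7.5 at this bundle.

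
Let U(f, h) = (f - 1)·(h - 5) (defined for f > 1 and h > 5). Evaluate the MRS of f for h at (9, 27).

MU_f = (h−5), MU_h = (f−1).
MRS = (h−5)/(f−1).
At (9, 27): MRS = 2.75.
That is, one extra unit of f is worth 2.75 units of h at the margin.

MRS = 2.75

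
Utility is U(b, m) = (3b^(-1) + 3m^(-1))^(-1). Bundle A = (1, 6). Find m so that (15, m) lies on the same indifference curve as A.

U depends on (b, m) only through S = 3b^(-1) + 3m^(-1), so equal utility means equal S. At (1, 6): S = 3.5.
With b = 15: 3·15^(-1) = 0.2, so 3m^(-1) = 3.5 − 0.2 = 3.3, i.e. m^(-1) = 1.1.
Hence m = 1/1.1 = 10/11.
Check: U(15, 10/11) = 0.2857.

m = 10/11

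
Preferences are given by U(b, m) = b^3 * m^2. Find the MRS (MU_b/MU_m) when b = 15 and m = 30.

MRS = 3

MU_b = 3·b^2·m^2 and MU_m = 2·b^3·m.
MRS = MU_b/MU_m = (3/2)·m/b.
At (15, 30): MRS = 3.
That is, one extra unit of b is worth 3 units of m at the margin.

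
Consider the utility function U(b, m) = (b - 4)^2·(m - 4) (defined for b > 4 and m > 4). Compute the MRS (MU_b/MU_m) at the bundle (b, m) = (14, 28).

MRS = 4.8

MU_b = 2·(b−4)·(m−4), MU_m = (b−4)^2.
MRS = (2/1)·(m−4)/(b−4).
At (14, 28): MRS = 4.8.
So at (14, 28) the consumer would give up 4.8 units of m for one more unit of b.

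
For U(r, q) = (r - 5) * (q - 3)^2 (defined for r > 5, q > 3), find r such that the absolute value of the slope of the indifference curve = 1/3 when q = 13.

r = 20

MU_r = (q−3)^2, MU_q = 2·(r−5)·(q−3).
MRS = (1/2)·(q−3)/(r−5).
Substitute q = 13: MRS = 5/(r − 5). Setting this equal to 1/3 gives r − 5 = 5/(1/3) = 15, so r = 20.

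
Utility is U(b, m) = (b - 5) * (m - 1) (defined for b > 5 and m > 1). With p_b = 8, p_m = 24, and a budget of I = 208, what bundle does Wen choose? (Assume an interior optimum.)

MU_b = (m−1), MU_m = (b−5).
MRS = (m−1)/(b−5).
Tangency: set MRS = p_b/p_m = 8/24 = 1/3.
So (m − 1)/(b − 5) = 1/3, i.e. (m − 1) = (1/3)·(b − 5).
Rewrite the budget in excess-of-subsistence terms: 8·(b − 5) + 24·(m − 1) = 208 − 8·5 − 24·1 = 144.
Substituting, 16·(b − 5) = 144, so b − 5 = 9 and b* = 14.
Then m − 1 = (1/3)·9 = 3, so m* = 4.

b* = 14, m* = 4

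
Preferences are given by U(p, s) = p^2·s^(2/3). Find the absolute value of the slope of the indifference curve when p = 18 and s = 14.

MU_p = 2·p·s^(2/3) and MU_s = 2/3·p^2·s^(-1/3).
MRS = MU_p/MU_s = (3)·s/p.
At (18, 14): MRS = 7/3.
The indifference curve has slope −7/3 at this bundle.

MRS = 7/3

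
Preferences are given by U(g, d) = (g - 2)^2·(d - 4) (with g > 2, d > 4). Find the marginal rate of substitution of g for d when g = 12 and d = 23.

MU_g = 2·(g−2)·(d−4), MU_d = (g−2)^2.
MRS = (2/1)·(d−4)/(g−2).
At (12, 23): MRS = 3.8.
So at (12, 23) the consumer would give up 3.8 units of d for one more unit of g.

MRS = 3.8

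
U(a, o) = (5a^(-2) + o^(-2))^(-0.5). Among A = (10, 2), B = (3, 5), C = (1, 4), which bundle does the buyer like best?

Evaluate utility at each bundle:
U(A) = 1.826.
U(B) = 1.296.
U(C) = 0.444.
Highest utility is A, so A ≻ B ≻ C.

Bundle A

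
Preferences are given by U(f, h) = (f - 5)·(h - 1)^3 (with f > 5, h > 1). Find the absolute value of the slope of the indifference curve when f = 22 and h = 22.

MRS = 7/17

MU_f = (h−1)^3, MU_h = 3·(f−5)·(h−1)^2.
MRS = (1/3)·(h−1)/(f−5).
At (22, 22): MRS = 7/17.
So at (22, 22) the consumer would give up 7/17 units of h for one more unit of f.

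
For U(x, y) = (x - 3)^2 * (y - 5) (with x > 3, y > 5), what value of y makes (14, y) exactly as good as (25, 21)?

U(25, 21) = 7744.
Set U(14, y) = 7744 and solve.
With x = 14: (14 − 3)^2 = 121, so (y − 5) = 7744/121 = 64.
So y = 5 + 64 = 69.
Check: U(14, 69) = 7744.

y = 69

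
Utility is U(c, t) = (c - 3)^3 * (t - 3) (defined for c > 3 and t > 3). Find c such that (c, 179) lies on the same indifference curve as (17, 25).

U(17, 25) = 60368.
Set U(c, 179) = 60368 and solve.
With t = 179: (179 − 3) = 176, so (c − 3)^3 = 60368/176 = 343.
Taking the cube root (with c > 3): c − 3 = 7, so c = 10.
Check: U(10, 179) = 60368.

c = 10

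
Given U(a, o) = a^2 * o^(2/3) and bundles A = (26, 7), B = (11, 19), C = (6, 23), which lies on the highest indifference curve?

Evaluate utility at each bundle:
U(A) = 2473.691.
U(B) = 861.564.
U(C) = 291.153.
Highest utility is A, so A ≻ B ≻ C.

Bundle A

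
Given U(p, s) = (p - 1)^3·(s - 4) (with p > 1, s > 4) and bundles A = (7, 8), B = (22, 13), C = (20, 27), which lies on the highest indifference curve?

Bundle C

Evaluate utility at each bundle:
U(A) = 864.
U(B) = 83349.
U(C) = 157757.
Highest utility is C, so C ≻ B ≻ A.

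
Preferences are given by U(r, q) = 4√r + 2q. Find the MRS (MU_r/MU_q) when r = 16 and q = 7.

MU_r = 4/(2√r), MU_q = 2.
MRS = 4/(2√r) ÷ 2.
At (16, 7): MRS = 0.25.
The indifference curve has slope −0.25 at this bundle.

MRS = 0.25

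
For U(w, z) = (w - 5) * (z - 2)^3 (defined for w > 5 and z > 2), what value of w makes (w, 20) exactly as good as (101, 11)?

w = 17

U(101, 11) = 69984.
Set U(w, 20) = 69984 and solve.
With z = 20: (20 − 2)^3 = 5832, so (w − 5) = 69984/5832 = 12.
So w = 5 + 12 = 17.
Check: U(17, 20) = 69984.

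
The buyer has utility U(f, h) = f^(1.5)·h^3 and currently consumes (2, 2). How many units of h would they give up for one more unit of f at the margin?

MRS = 0.5

MU_f = 1.5·√f·h^3 and MU_h = 3·f^(1.5)·h^2.
MRS = MU_f/MU_h = (0.5)·h/f.
At (2, 2): MRS = 0.5.
So at (2, 2) the consumer would give up 0.5 units of h for one more unit of f.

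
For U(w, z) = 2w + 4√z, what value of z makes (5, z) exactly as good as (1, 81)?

U(1, 81) = 38.
Set U(5, z) = 38 and solve.
With w = 5: 4√z = 38 − 2·5 = 28, so √z = 7 and z = 49.
Check: U(5, 49) = 38.

z = 49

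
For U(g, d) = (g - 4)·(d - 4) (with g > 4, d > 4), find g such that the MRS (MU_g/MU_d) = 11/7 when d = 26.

MU_g = (d−4), MU_d = (g−4).
MRS = (d−4)/(g−4).
Substitute d = 26: MRS = 22/(g − 4). Setting this equal to 11/7 gives g − 4 = 22/(11/7) = 14, so g = 18.

g = 18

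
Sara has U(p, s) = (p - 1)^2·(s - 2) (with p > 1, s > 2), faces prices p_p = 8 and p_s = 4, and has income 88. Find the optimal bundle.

MU_p = 2·(p−1)·(s−2), MU_s = (p−1)^2.
MRS = (2/1)·(s−2)/(p−1).
Tangency: set MRS = p_p/p_s = 8/4 = 2.
So (2/1)·(s − 2)/(p − 1) = 2, i.e. (s − 2) = (p − 1).
Rewrite the budget in excess-of-subsistence terms: 8·(p − 1) + 4·(s − 2) = 88 − 8·1 − 4·2 = 72.
Substituting, 12·(p − 1) = 72, so p − 1 = 6 and p* = 7.
Then s − 2 = 6, so s* = 8.

p* = 7, s* = 8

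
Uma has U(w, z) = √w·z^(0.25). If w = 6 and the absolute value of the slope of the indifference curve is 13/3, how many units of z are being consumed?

z = 13

MU_w = 0.5·w^(-0.5)·z^(0.25) and MU_z = 0.25·√w·z^(-0.75).
MRS = MU_w/MU_z = (2)·z/w.
Substitute w = 6: MRS = z/3. Setting z/3 = 13/3 gives z = (13/3)·3 = 13.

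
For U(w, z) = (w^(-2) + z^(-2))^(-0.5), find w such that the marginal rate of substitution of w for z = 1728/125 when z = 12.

For CES with ρ = -2, MRS = (z/w)^3.
Setting (12/w)^3 = 1728/125 gives 12/w = 2.4 and w = 5.

w = 5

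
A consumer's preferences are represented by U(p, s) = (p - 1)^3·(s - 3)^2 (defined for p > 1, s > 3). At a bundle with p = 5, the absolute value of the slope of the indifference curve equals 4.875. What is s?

s = 16

MU_p = 3·(p−1)^2·(s−3)^2, MU_s = 2·(p−1)^3·(s−3).
MRS = (3/2)·(s−3)/(p−1).
Substitute p = 5: MRS = (s − 3)/(8/3). Setting this equal to 4.875 gives s − 3 = 4.875·(8/3) = 13, so s = 16.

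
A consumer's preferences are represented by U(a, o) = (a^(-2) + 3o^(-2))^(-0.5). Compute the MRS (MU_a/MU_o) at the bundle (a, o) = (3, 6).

For CES with ρ = -2, MRS = (1/3)·(o/a)^3.
At (3, 6): MRS = 8/3.
That is, one extra unit of a is worth 8/3 units of o at the margin.

MRS = 8/3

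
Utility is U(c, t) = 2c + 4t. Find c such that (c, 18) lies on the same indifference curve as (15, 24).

U(15, 24) = 126.
Set U(c, 18) = 126 and solve.
2c + 4·18 = 126 ⇒ 2c = 54 ⇒ c = 27.
Check: U(27, 18) = 126.

c = 27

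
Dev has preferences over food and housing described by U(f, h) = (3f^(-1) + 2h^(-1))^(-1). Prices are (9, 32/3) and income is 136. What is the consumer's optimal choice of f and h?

For CES with ρ = -1, MRS = (3/2)·(h/f)^2.
Tangency: set MRS = p_f/p_h = 9/(32/3) = 27/32.
So (h/f)^2 = 9/16; taking the square root, h/f = 0.75, i.e. h = 0.75·f.
Substitute into the budget 9·f + (32/3)·h = 136: 17·f = 136, so f* = 8 and h* = 0.75·8 = 6.

f* = 8, h* = 6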